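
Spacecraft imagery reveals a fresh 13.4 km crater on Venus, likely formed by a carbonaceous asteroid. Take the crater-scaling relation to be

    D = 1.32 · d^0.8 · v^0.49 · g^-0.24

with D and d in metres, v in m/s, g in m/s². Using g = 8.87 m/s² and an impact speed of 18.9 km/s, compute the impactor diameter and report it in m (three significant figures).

d ≈ 471 m

Rearranging for d: d = [D / (1.32 · 18900^0.49 · 8.87^-0.24)]^(1/0.8).
D = 13400 m.
18900^0.49 = 124.6
8.87^-0.24 = 0.5922
Denominator = 1.32 × 124.6 × 0.5922 = 97.40
D / 97.40 = 13400 / 97.40 = 137.6
d = 137.6^(1/0.8) = 137.6^1.25 = 471.3 m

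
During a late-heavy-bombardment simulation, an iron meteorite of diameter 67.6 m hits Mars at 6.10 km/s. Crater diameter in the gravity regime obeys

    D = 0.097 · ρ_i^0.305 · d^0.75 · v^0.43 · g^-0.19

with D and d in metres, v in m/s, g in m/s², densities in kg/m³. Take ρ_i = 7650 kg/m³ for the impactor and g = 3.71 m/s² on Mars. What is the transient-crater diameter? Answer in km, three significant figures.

In SI units: v = 6100 m/s.
ρ_i^0.305 = 7650^0.305 = 15.29
d^0.75 = 67.6^0.75 = 23.58
v^0.43 = 6100^0.43 = 42.43
g^-0.19 = 3.71^-0.19 = 0.7795
D = 0.097 × 15.29 × 23.58 × 42.43 × 0.7795 = 1157 m
   = 1.157 km

D ≈ 1.16 km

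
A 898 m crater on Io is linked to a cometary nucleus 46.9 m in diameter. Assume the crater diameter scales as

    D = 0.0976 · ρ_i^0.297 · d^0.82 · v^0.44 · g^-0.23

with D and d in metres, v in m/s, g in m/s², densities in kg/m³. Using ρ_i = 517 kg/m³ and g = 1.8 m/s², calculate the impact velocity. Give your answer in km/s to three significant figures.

Rearranging for v: v = [D / (0.0976 · 517^0.297 · 46.9^0.82 · 1.8^-0.23)]^(1/0.44).
517^0.297 = 6.396
46.9^0.82 = 23.46
1.8^-0.23 = 0.8735
Denominator = 0.0976 × 6.396 × 23.46 × 0.8735 = 12.79
D / 12.79 = 898 / 12.79 = 70.21
v = 70.21^(1/0.44) = 70.21^2.2727 = 15715 m/s

v ≈ 15.7 km/s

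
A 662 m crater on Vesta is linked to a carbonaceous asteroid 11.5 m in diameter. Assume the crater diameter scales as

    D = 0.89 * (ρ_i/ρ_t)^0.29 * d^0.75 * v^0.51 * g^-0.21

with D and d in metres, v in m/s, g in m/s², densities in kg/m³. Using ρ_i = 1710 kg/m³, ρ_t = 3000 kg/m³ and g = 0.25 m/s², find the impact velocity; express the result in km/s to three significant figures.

v ≈ 9.15 km/s

Rearranging for v: v = [D / (0.89 · (1710/3000)^0.29 · 11.5^0.75 · 0.25^-0.21)]^(1/0.51).
(1710/3000)^0.29 = 0.8496
11.5^0.75 = 6.245
0.25^-0.21 = 1.338
Denominator = 0.89 × 0.8496 × 6.245 × 1.338 = 6.318
D / 6.318 = 662 / 6.318 = 104.8
v = 104.8^(1/0.51) = 104.8^1.9608 = 9152 m/s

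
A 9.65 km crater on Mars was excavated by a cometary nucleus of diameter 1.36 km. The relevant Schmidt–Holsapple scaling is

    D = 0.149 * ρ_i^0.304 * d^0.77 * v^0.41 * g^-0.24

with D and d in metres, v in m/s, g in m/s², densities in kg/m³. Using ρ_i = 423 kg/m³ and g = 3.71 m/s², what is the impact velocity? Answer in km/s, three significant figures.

v ≈ 17.2 km/s

Rearranging for v: v = [D / (0.149 · 423^0.304 · 1360^0.77 · 3.71^-0.24)]^(1/0.41).
D = 9650 m.
423^0.304 = 6.286
1360^0.77 = 258.7
3.71^-0.24 = 0.7300
Denominator = 0.149 × 6.286 × 258.7 × 0.7300 = 176.9
D / 176.9 = 9650 / 176.9 = 54.55
v = 54.55^(1/0.41) = 54.55^2.439 = 17220 m/s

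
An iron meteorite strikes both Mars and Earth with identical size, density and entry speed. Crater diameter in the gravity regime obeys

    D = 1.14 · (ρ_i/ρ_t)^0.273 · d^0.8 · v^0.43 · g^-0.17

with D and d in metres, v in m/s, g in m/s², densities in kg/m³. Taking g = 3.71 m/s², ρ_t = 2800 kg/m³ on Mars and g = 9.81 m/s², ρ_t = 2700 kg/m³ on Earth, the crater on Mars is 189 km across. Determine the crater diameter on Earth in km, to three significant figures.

D ≈ 162 km

The impactor-only factors (d, v, ρ_i) cancel in the ratio, leaving D_Earth/D_Mars = (g_Earth/g_Mars)^-0.17 · (ρ_t,Mars/ρ_t,Earth)^0.273.
(9.81/3.71)^-0.17 = 2.644^-0.17 = 0.8476
(2800/2700)^0.273 = 1.037^0.273 = 1.010
Ratio = 0.8476 × 1.010 = 0.8561
D_Earth = 0.8561 × 189 km = 162 km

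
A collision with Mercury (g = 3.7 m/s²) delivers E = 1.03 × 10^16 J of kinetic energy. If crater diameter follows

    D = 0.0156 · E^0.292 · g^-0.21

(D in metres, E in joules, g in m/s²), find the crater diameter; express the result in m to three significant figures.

E^0.292 = (1.03 × 10^16)^0.292 = 4.740 × 10^4
g^-0.21 = 3.7^-0.21 = 0.7598
D = 0.0156 × 4.740 × 10^4 × 0.7598 = 561.8 m

D ≈ 562 m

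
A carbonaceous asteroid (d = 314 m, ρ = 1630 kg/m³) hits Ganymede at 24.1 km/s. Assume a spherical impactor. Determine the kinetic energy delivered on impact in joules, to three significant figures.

E ≈ 7.67 × 10^18 J

v = 24100 m/s.
Mass m = (π/6) ρ d³ = (π/6) × 1630 × (314)³ = 2.642 × 10^10 kg
E = ½ m v² = 0.5 × 2.642 × 10^10 × (24100)² = 7.673 × 10^18 J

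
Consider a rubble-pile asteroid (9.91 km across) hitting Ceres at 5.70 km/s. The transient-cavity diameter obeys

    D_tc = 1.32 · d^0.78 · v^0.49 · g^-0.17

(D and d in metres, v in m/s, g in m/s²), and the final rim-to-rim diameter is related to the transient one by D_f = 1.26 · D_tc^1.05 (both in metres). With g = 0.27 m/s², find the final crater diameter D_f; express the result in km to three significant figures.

D_f ≈ 342 km

In SI: d = 9910 m, v = 5700 m/s.
d^0.78 = 9910^0.78 = 1309
v^0.49 = 5700^0.49 = 69.24
g^-0.17 = 0.27^-0.17 = 1.249
D_tc = 1.32 × 1309 × 69.24 × 1.249 = 1.494 × 10^5 m
D_f = 1.26 × (1.494 × 10^5)^1.05 = 3.415 × 10^5 m
     = 341.5 km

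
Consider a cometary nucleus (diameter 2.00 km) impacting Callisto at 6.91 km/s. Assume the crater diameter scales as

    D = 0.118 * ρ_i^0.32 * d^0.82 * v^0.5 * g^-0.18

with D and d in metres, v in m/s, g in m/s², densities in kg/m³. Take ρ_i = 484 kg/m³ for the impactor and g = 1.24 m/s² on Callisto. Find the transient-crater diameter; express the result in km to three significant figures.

In SI units: d = 2000 m, v = 6910 m/s.
ρ_i^0.32 = 484^0.32 = 7.230
d^0.82 = 2000^0.82 = 509.1
v^0.5 = 6910^0.5 = 83.13
g^-0.18 = 1.24^-0.18 = 0.9620
D = 0.118 × 7.230 × 509.1 × 83.13 × 0.9620 = 34734 m
   = 34.73 km

D ≈ 34.7 km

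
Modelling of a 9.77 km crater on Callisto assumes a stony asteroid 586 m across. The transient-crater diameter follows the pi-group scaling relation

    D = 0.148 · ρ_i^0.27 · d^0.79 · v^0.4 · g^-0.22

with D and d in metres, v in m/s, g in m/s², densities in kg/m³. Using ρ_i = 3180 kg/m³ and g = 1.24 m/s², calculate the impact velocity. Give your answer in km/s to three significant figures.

Rearranging for v: v = [D / (0.148 · 3180^0.27 · 586^0.79 · 1.24^-0.22)]^(1/0.4).
D = 9770 m.
3180^0.27 = 8.824
586^0.79 = 153.7
1.24^-0.22 = 0.9538
Denominator = 0.148 × 8.824 × 153.7 × 0.9538 = 191.5
D / 191.5 = 9770 / 191.5 = 51.02
v = 51.02^(1/0.4) = 51.02^2.5 = 18593 m/s

v ≈ 18.6 km/s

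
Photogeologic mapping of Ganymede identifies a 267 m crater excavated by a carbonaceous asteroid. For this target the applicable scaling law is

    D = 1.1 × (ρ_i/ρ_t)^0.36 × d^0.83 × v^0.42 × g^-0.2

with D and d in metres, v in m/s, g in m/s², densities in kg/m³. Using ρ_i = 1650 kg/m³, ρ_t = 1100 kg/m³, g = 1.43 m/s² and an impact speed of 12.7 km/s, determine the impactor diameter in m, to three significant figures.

d ≈ 5.73 m

Rearranging for d: d = [D / (1.1 · (1650/1100)^0.36 · 12700^0.42 · 1.43^-0.2)]^(1/0.83).
(1650/1100)^0.36 = 1.157
12700^0.42 = 52.92
1.43^-0.2 = 0.9310
Denominator = 1.1 × 1.157 × 52.92 × 0.9310 = 62.70
D / 62.70 = 267 / 62.70 = 4.258
d = 4.258^(1/0.83) = 4.258^1.2048 = 5.729 m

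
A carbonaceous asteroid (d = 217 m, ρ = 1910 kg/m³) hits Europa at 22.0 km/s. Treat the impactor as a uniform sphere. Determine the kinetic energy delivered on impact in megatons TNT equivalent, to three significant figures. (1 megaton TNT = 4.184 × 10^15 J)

E ≈ 591 Mt TNT

v = 22000 m/s.
Mass m = (π/6) ρ d³ = (π/6) × 1910 × (217)³ = 1.022 × 10^10 kg
E = ½ m v² = 0.5 × 1.022 × 10^10 × (22000)² = 2.473 × 10^18 J
   = 2.473 × 10^18 / 4.184×10^15 = 591.1 Mt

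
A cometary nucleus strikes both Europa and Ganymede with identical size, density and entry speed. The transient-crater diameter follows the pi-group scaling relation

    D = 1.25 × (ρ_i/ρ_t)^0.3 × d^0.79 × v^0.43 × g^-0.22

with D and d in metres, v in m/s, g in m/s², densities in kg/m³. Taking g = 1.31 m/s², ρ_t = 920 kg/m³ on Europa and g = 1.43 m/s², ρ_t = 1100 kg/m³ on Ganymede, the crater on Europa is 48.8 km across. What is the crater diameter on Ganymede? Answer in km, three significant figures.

D ≈ 45.4 km

The impactor-only factors (d, v, ρ_i) cancel in the ratio, leaving D_Ganymede/D_Europa = (g_Ganymede/g_Europa)^-0.22 · (ρ_t,Europa/ρ_t,Ganymede)^0.3.
(1.43/1.31)^-0.22 = 1.092^-0.22 = 0.9808
(920/1100)^0.3 = 0.8364^0.3 = 0.9478
Ratio = 0.9808 × 0.9478 = 0.9296
D_Ganymede = 0.9296 × 48.8 km = 45.4 km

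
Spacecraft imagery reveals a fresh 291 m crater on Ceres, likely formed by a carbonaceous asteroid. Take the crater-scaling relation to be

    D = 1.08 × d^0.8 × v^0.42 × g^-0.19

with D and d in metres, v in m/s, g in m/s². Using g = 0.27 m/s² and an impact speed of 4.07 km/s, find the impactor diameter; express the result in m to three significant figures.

d ≈ 10.2 m

Rearranging for d: d = [D / (1.08 · 4070^0.42 · 0.27^-0.19)]^(1/0.8).
4070^0.42 = 32.81
0.27^-0.19 = 1.282
Denominator = 1.08 × 32.81 × 1.282 = 45.43
D / 45.43 = 291 / 45.43 = 6.405
d = 6.405^(1/0.8) = 6.405^1.25 = 10.19 m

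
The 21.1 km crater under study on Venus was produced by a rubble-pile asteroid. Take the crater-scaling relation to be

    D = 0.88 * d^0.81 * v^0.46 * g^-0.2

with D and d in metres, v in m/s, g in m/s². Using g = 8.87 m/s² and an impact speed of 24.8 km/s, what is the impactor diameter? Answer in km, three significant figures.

d ≈ 1.40 km

Rearranging for d: d = [D / (0.88 · 24800^0.46 · 8.87^-0.2)]^(1/0.81).
D = 21100 m.
24800^0.46 = 105.1
8.87^-0.2 = 0.6463
Denominator = 0.88 × 105.1 × 0.6463 = 59.77
D / 59.77 = 21100 / 59.77 = 353.0
d = 353.0^(1/0.81) = 353.0^1.2346 = 1398 m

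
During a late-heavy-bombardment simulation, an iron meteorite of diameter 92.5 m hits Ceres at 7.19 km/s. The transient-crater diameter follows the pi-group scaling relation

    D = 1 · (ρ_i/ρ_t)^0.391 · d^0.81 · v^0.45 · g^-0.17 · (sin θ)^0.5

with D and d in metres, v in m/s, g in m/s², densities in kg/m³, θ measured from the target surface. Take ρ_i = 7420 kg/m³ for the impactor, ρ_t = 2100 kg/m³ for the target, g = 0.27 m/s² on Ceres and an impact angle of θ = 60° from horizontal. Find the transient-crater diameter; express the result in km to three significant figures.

In SI units: v = 7190 m/s.
(ρ_i/ρ_t)^0.391 = (7420/2100)^0.391 = 1.638
d^0.81 = 92.5^0.81 = 39.14
v^0.45 = 7190^0.45 = 54.39
g^-0.17 = 0.27^-0.17 = 1.249
(sin 60°)^0.5 = 0.8660^0.5 = 0.9306
D = 1 × 1.638 × 39.14 × 54.39 × 1.249 × 0.9306 = 4053 m
   = 4.053 km

D ≈ 4.05 km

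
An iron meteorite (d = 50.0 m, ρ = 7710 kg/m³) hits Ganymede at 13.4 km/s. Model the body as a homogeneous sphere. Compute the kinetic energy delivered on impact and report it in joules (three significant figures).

v = 13400 m/s.
Mass m = (π/6) ρ d³ = (π/6) × 7710 × (50)³ = 5.046 × 10^8 kg
E = ½ m v² = 0.5 × 5.046 × 10^8 × (13400)² = 4.530 × 10^16 J

E ≈ 4.53 × 10^16 J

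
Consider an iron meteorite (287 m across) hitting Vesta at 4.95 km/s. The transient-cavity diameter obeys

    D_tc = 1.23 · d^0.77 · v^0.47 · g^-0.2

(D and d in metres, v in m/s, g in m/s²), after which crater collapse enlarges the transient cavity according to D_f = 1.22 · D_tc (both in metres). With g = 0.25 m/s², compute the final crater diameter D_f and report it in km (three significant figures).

v = 4950 m/s.
d^0.77 = 287^0.77 = 78.09
v^0.47 = 4950^0.47 = 54.51
g^-0.2 = 0.25^-0.2 = 1.320
D_tc = 1.23 × 78.09 × 54.51 × 1.320 = 6911 m
D_f = 1.22 × 6911 = 8431 m
     = 8.431 km

D_f ≈ 8.43 km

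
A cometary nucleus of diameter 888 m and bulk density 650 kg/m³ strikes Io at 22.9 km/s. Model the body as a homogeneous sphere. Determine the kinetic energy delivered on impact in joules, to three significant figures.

E ≈ 6.25 × 10^19 J

v = 22900 m/s.
Mass m = (π/6) ρ d³ = (π/6) × 650 × (888)³ = 2.383 × 10^11 kg
E = ½ m v² = 0.5 × 2.383 × 10^11 × (22900)² = 6.248 × 10^19 J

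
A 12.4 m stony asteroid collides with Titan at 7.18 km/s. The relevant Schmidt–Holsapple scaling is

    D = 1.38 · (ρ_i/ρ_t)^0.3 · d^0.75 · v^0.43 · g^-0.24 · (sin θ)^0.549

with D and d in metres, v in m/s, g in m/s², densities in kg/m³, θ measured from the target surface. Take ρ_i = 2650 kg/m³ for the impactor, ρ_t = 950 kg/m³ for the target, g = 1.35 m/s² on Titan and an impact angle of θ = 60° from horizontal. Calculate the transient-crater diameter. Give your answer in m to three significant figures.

D ≈ 485 m

In SI units: v = 7180 m/s.
(ρ_i/ρ_t)^0.3 = (2650/950)^0.3 = 1.360
d^0.75 = 12.4^0.75 = 6.608
v^0.43 = 7180^0.43 = 45.51
g^-0.24 = 1.35^-0.24 = 0.9305
(sin 60°)^0.549 = 0.8660^0.549 = 0.9241
D = 1.38 × 1.360 × 6.608 × 45.51 × 0.9305 × 0.9241 = 485.3 m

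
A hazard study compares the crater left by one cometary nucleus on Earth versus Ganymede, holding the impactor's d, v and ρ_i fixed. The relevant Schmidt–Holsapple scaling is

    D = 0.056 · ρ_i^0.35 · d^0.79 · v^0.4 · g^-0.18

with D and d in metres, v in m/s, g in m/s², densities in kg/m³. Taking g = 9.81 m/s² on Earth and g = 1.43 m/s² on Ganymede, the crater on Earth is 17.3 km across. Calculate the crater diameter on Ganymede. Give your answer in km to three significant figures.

D ≈ 24.5 km

All impactor-dependent factors cancel in the ratio, leaving D_Ganymede/D_Earth = (g_Ganymede/g_Earth)^-0.18.
(1.43/9.81)^-0.18 = 0.1458^-0.18 = 1.414
D_Ganymede = 1.414 × 17.3 km = 24.5 km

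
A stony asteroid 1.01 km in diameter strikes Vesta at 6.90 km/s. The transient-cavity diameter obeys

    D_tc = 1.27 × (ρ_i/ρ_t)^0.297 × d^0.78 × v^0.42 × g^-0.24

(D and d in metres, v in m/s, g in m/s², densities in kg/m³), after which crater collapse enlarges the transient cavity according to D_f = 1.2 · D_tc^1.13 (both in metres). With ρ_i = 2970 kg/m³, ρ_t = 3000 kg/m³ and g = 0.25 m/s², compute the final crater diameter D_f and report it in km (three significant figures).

D_f ≈ 67.3 km

In SI: d = 1010 m, v = 6900 m/s.
(ρ_i/ρ_t)^0.297 = (2970/3000)^0.297 = 0.9970
d^0.78 = 1010^0.78 = 220.5
v^0.42 = 6900^0.42 = 40.96
g^-0.24 = 0.25^-0.24 = 1.395
D_tc = 1.27 × 0.9970 × 220.5 × 40.96 × 1.395 = 15950 m
D_f = 1.2 × (15950)^1.13 = 67344 m
     = 67.34 km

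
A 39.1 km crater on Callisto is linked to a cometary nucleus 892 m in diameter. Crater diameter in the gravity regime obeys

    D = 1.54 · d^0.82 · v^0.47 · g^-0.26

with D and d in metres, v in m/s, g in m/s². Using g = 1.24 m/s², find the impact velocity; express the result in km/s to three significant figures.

v ≈ 18.9 km/s

Rearranging for v: v = [D / (1.54 · 892^0.82 · 1.24^-0.26)]^(1/0.47).
D = 39100 m.
892^0.82 = 262.6
1.24^-0.26 = 0.9456
Denominator = 1.54 × 262.6 × 0.9456 = 382.4
D / 382.4 = 39100 / 382.4 = 102.2
v = 102.2^(1/0.47) = 102.2^2.1277 = 18859 m/s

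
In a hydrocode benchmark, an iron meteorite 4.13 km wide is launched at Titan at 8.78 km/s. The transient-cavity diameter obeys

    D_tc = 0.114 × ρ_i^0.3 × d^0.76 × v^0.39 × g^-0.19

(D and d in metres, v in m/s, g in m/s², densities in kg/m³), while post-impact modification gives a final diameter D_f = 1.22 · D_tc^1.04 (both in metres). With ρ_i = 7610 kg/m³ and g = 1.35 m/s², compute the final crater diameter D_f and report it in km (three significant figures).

D_f ≈ 56.0 km

In SI: d = 4130 m, v = 8780 m/s.
ρ_i^0.3 = 7610^0.3 = 14.60
d^0.76 = 4130^0.76 = 559.9
v^0.39 = 8780^0.39 = 34.51
g^-0.19 = 1.35^-0.19 = 0.9446
D_tc = 0.114 × 14.60 × 559.9 × 34.51 × 0.9446 = 30380 m
D_f = 1.22 × (30380)^1.04 = 56008 m
     = 56.01 km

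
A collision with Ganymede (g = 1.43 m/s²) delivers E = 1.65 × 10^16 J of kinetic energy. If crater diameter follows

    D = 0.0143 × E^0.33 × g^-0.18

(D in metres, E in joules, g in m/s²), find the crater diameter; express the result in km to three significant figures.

E^0.33 = (1.65 × 10^16)^0.33 = 2.248 × 10^5
g^-0.18 = 1.43^-0.18 = 0.9376
D = 0.0143 × 2.248 × 10^5 × 0.9376 = 3014 m
   = 3.014 km

D ≈ 3.01 km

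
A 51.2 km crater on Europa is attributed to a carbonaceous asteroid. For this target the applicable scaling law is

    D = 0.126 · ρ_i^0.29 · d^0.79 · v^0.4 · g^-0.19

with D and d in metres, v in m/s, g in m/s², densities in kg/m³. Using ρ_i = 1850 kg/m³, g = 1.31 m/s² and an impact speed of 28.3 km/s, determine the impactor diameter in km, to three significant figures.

Rearranging for d: d = [D / (0.126 · 1850^0.29 · 28300^0.4 · 1.31^-0.19)]^(1/0.79).
D = 51200 m.
1850^0.29 = 8.861
28300^0.4 = 60.36
1.31^-0.19 = 0.9500
Denominator = 0.126 × 8.861 × 60.36 × 0.9500 = 64.02
D / 64.02 = 51200 / 64.02 = 799.8
d = 799.8^(1/0.79) = 799.8^1.2658 = 4727 m

d ≈ 4.73 km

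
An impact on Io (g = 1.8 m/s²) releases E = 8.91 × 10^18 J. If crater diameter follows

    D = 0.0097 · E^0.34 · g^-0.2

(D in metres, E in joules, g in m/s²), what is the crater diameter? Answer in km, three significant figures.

E^0.34 = (8.91 × 10^18)^0.34 = 2.773 × 10^6
g^-0.2 = 1.8^-0.2 = 0.8891
D = 0.0097 × 2.773 × 10^6 × 0.8891 = 23915 m
   = 23.92 km

D ≈ 23.9 km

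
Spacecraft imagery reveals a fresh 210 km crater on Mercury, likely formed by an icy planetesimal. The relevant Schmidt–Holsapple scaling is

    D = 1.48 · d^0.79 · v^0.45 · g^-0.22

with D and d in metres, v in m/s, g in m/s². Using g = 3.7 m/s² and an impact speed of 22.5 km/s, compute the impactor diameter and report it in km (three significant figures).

d ≈ 15.9 km

Rearranging for d: d = [D / (1.48 · 22500^0.45 · 3.7^-0.22)]^(1/0.79).
D = 210000 m.
22500^0.45 = 90.88
3.7^-0.22 = 0.7499
Denominator = 1.48 × 90.88 × 0.7499 = 100.9
D / 100.9 = 210000 / 100.9 = 2081
d = 2081^(1/0.79) = 2081^1.2658 = 15859 m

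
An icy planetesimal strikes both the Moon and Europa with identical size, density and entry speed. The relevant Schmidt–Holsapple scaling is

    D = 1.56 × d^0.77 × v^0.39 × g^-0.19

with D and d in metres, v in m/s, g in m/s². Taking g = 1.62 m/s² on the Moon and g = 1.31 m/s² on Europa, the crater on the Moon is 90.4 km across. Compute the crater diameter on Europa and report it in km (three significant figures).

All impactor-dependent factors cancel in the ratio, leaving D_Europa/D_Moon = (g_Europa/g_Moon)^-0.19.
(1.31/1.62)^-0.19 = 0.8086^-0.19 = 1.041
D_Europa = 1.041 × 90.4 km = 94.1 km

D ≈ 94.1 km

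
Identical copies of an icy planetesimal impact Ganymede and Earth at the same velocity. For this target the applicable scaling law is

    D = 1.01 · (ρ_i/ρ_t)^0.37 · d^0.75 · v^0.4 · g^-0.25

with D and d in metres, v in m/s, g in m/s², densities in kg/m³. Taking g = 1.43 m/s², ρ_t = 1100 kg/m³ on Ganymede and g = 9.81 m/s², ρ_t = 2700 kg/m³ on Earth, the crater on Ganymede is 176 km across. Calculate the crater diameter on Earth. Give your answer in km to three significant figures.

The impactor-only factors (d, v, ρ_i) cancel in the ratio, leaving D_Earth/D_Ganymede = (g_Earth/g_Ganymede)^-0.25 · (ρ_t,Ganymede/ρ_t,Earth)^0.37.
(9.81/1.43)^-0.25 = 6.860^-0.25 = 0.6179
(1100/2700)^0.37 = 0.4074^0.37 = 0.7173
Ratio = 0.6179 × 0.7173 = 0.4432
D_Earth = 0.4432 × 176 km = 78.0 km

D ≈ 78.0 km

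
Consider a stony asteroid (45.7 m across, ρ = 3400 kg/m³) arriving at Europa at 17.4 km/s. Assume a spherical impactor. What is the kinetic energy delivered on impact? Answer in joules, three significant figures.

v = 17400 m/s.
Mass m = (π/6) ρ d³ = (π/6) × 3400 × (45.7)³ = 1.699 × 10^8 kg
E = ½ m v² = 0.5 × 1.699 × 10^8 × (17400)² = 2.572 × 10^16 J

E ≈ 2.57 × 10^16 J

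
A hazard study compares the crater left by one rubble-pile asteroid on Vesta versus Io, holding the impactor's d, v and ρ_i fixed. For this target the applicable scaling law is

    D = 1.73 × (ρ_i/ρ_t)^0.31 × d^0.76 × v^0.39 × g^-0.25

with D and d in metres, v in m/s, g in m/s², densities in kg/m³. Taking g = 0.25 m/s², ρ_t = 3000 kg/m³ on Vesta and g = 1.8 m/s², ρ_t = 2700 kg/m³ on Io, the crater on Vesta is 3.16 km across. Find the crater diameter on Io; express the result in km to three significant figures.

D ≈ 1.99 km

The impactor-only factors (d, v, ρ_i) cancel in the ratio, leaving D_Io/D_Vesta = (g_Io/g_Vesta)^-0.25 · (ρ_t,Vesta/ρ_t,Io)^0.31.
(1.8/0.25)^-0.25 = 7.200^-0.25 = 0.6105
(3000/2700)^0.31 = 1.111^0.31 = 1.033
Ratio = 0.6105 × 1.033 = 0.6306
D_Io = 0.6306 × 3.16 km = 1.99 km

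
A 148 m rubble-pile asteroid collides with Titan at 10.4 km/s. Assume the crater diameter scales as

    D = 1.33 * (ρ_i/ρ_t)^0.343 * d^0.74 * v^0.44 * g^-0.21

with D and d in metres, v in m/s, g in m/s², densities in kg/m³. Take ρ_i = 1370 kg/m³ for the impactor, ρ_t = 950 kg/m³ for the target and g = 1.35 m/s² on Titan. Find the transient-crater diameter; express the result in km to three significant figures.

D ≈ 3.35 km

In SI units: v = 10400 m/s.
(ρ_i/ρ_t)^0.343 = (1370/950)^0.343 = 1.134
d^0.74 = 148^0.74 = 40.36
v^0.44 = 10400^0.44 = 58.55
g^-0.21 = 1.35^-0.21 = 0.9389
D = 1.33 × 1.134 × 40.36 × 58.55 × 0.9389 = 3346 m
   = 3.346 km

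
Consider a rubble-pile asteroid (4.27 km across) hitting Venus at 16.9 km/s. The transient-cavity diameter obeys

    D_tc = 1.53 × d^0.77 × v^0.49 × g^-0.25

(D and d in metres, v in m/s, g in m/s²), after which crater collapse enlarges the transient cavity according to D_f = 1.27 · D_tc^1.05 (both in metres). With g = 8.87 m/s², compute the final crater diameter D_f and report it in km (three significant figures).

D_f ≈ 144 km

In SI: d = 4270 m, v = 16900 m/s.
d^0.77 = 4270^0.77 = 624.4
v^0.49 = 16900^0.49 = 117.9
g^-0.25 = 8.87^-0.25 = 0.5795
D_tc = 1.53 × 624.4 × 117.9 × 0.5795 = 65270 m
D_f = 1.27 × (65270)^1.05 = 1.443 × 10^5 m
     = 144.3 km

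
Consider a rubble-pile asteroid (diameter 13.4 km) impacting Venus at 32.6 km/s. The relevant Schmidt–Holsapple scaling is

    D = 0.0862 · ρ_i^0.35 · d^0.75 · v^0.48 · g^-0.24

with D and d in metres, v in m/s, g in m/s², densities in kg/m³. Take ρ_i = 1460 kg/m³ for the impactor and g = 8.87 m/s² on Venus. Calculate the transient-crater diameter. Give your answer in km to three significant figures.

D ≈ 119 km

In SI units: d = 13400 m, v = 32600 m/s.
ρ_i^0.35 = 1460^0.35 = 12.81
d^0.75 = 13400^0.75 = 1245
v^0.48 = 32600^0.48 = 146.7
g^-0.24 = 8.87^-0.24 = 0.5922
D = 0.0862 × 12.81 × 1245 × 146.7 × 0.5922 = 1.194 × 10^5 m
   = 119.4 km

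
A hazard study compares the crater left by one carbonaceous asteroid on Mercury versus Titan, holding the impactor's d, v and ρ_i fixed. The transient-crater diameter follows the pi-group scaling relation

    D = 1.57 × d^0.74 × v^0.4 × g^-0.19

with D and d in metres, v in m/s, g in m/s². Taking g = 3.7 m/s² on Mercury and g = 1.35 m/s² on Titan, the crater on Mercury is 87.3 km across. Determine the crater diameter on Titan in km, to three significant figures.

All impactor-dependent factors cancel in the ratio, leaving D_Titan/D_Mercury = (g_Titan/g_Mercury)^-0.19.
(1.35/3.7)^-0.19 = 0.3649^-0.19 = 1.211
D_Titan = 1.211 × 87.3 km = 106 km

D ≈ 106 km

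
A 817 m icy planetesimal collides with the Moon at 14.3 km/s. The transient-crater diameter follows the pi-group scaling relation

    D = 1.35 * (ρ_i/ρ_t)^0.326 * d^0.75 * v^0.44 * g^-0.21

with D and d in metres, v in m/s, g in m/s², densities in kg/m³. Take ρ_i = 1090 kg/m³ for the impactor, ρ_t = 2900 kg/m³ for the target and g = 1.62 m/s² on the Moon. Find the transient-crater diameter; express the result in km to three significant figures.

D ≈ 9.13 km

In SI units: v = 14300 m/s.
(ρ_i/ρ_t)^0.326 = (1090/2900)^0.326 = 0.7269
d^0.75 = 817^0.75 = 152.8
v^0.44 = 14300^0.44 = 67.35
g^-0.21 = 1.62^-0.21 = 0.9037
D = 1.35 × 0.7269 × 152.8 × 67.35 × 0.9037 = 9126 m
   = 9.126 km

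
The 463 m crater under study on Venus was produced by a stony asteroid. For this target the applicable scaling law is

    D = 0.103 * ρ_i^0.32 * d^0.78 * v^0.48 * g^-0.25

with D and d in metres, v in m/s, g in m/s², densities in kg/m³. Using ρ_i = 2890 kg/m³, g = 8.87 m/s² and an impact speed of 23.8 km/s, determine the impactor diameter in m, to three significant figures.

Rearranging for d: d = [D / (0.103 · 2890^0.32 · 23800^0.48 · 8.87^-0.25)]^(1/0.78).
2890^0.32 = 12.81
23800^0.48 = 126.1
8.87^-0.25 = 0.5795
Denominator = 0.103 × 12.81 × 126.1 × 0.5795 = 96.42
D / 96.42 = 463 / 96.42 = 4.802
d = 4.802^(1/0.78) = 4.802^1.2821 = 7.476 m

d ≈ 7.48 m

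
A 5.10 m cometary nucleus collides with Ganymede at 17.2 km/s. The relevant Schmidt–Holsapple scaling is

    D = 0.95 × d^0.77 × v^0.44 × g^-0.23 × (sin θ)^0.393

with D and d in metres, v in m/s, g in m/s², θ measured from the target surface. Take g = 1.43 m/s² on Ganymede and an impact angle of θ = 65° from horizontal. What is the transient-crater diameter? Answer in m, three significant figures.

D ≈ 216 m

In SI units: v = 17200 m/s.
d^0.77 = 5.1^0.77 = 3.506
v^0.44 = 17200^0.44 = 73.05
g^-0.23 = 1.43^-0.23 = 0.9210
(sin 65°)^0.393 = 0.9063^0.393 = 0.9621
D = 0.95 × 3.506 × 73.05 × 0.9210 × 0.9621 = 215.6 m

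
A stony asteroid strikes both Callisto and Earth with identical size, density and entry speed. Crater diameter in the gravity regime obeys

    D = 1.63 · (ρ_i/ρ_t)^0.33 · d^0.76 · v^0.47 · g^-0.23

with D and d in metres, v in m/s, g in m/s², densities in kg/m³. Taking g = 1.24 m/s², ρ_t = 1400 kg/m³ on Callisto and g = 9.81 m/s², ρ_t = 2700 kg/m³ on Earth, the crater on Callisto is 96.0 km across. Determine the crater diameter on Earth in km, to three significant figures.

The impactor-only factors (d, v, ρ_i) cancel in the ratio, leaving D_Earth/D_Callisto = (g_Earth/g_Callisto)^-0.23 · (ρ_t,Callisto/ρ_t,Earth)^0.33.
(9.81/1.24)^-0.23 = 7.911^-0.23 = 0.6215
(1400/2700)^0.33 = 0.5185^0.33 = 0.8051
Ratio = 0.6215 × 0.8051 = 0.5004
D_Earth = 0.5004 × 96.0 km = 48.0 km

D ≈ 48.0 km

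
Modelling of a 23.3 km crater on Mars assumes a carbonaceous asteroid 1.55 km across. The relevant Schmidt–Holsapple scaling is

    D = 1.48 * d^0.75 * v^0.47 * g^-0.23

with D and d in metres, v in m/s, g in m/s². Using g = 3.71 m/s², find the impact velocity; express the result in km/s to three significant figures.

Rearranging for v: v = [D / (1.48 · 1550^0.75 · 3.71^-0.23)]^(1/0.47).
D = 23300 m.
1550^0.75 = 247.0
3.71^-0.23 = 0.7397
Denominator = 1.48 × 247.0 × 0.7397 = 270.4
D / 270.4 = 23300 / 270.4 = 86.17
v = 86.17^(1/0.47) = 86.17^2.1277 = 13118 m/s

v ≈ 13.1 km/s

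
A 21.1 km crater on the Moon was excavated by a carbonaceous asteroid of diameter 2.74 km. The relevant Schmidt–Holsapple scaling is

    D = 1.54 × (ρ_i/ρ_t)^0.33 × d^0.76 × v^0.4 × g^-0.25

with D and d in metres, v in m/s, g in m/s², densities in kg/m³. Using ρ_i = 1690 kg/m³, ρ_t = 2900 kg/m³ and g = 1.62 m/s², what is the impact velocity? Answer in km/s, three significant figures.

Rearranging for v: v = [D / (1.54 · (1690/2900)^0.33 · 2740^0.76 · 1.62^-0.25)]^(1/0.4).
D = 21100 m.
(1690/2900)^0.33 = 0.8368
2740^0.76 = 409.9
1.62^-0.25 = 0.8864
Denominator = 1.54 × 0.8368 × 409.9 × 0.8864 = 468.2
D / 468.2 = 21100 / 468.2 = 45.07
v = 45.07^(1/0.4) = 45.07^2.5 = 13637 m/s

v ≈ 13.6 km/s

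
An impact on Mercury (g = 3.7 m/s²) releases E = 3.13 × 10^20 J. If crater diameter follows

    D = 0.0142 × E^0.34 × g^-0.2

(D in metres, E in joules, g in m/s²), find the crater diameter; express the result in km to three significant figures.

D ≈ 102 km

E^0.34 = (3.13 × 10^20)^0.34 = 9.300 × 10^6
g^-0.2 = 3.7^-0.2 = 0.7698
D = 0.0142 × 9.300 × 10^6 × 0.7698 = 1.017 × 10^5 m
   = 101.7 km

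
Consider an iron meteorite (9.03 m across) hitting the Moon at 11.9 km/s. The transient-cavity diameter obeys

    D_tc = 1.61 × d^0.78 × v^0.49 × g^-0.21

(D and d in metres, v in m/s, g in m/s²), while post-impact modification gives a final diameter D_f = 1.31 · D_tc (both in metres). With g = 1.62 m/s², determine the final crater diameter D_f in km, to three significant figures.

D_f ≈ 1.05 km

v = 11900 m/s.
d^0.78 = 9.03^0.78 = 5.565
v^0.49 = 11900^0.49 = 99.32
g^-0.21 = 1.62^-0.21 = 0.9037
D_tc = 1.61 × 5.565 × 99.32 × 0.9037 = 804.2 m
D_f = 1.31 × 804.2 = 1054 m
     = 1.054 km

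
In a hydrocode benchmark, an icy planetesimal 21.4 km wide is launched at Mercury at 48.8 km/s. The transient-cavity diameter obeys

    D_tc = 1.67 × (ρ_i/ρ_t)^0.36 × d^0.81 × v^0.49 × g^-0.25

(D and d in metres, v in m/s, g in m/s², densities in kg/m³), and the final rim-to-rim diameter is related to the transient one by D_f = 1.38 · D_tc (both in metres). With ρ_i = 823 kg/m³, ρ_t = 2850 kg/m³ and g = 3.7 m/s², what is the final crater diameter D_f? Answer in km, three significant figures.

D_f ≈ 678 km

In SI: d = 21400 m, v = 48800 m/s.
(ρ_i/ρ_t)^0.36 = (823/2850)^0.36 = 0.6394
d^0.81 = 21400^0.81 = 3218
v^0.49 = 48800^0.49 = 198.3
g^-0.25 = 3.7^-0.25 = 0.7210
D_tc = 1.67 × 0.6394 × 3218 × 198.3 × 0.7210 = 4.913 × 10^5 m
D_f = 1.38 × 4.913 × 10^5 = 6.780 × 10^5 m
     = 678.0 km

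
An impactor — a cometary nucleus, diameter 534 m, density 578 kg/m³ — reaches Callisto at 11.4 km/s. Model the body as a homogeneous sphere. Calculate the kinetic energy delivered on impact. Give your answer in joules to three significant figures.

v = 11400 m/s.
Mass m = (π/6) ρ d³ = (π/6) × 578 × (534)³ = 4.608 × 10^10 kg
E = ½ m v² = 0.5 × 4.608 × 10^10 × (11400)² = 2.994 × 10^18 J

E ≈ 2.99 × 10^18 J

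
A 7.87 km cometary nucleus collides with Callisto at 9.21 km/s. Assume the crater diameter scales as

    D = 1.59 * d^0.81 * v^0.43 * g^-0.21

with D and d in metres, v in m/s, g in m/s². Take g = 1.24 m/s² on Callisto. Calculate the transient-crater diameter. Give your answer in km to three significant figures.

D ≈ 110 km

In SI units: d = 7870 m, v = 9210 m/s.
d^0.81 = 7870^0.81 = 1431
v^0.43 = 9210^0.43 = 50.66
g^-0.21 = 1.24^-0.21 = 0.9558
D = 1.59 × 1431 × 50.66 × 0.9558 = 1.102 × 10^5 m
   = 110.2 km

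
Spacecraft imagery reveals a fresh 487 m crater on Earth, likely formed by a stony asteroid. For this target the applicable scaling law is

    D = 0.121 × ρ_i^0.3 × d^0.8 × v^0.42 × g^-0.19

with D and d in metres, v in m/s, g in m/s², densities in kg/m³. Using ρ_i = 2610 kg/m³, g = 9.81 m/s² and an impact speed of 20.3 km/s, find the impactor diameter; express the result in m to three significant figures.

d ≈ 15.8 m

Rearranging for d: d = [D / (0.121 · 2610^0.3 · 20300^0.42 · 9.81^-0.19)]^(1/0.8).
2610^0.3 = 10.59
20300^0.42 = 64.44
9.81^-0.19 = 0.6480
Denominator = 0.121 × 10.59 × 64.44 × 0.6480 = 53.51
D / 53.51 = 487 / 53.51 = 9.101
d = 9.101^(1/0.8) = 9.101^1.25 = 15.81 m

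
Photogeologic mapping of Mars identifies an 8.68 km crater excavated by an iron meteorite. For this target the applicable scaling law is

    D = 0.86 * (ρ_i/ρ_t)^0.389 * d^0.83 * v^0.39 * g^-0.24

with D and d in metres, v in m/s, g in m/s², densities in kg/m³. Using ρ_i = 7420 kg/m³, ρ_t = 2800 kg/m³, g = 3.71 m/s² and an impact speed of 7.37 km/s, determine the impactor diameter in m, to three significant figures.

d ≈ 940 m

Rearranging for d: d = [D / (0.86 · (7420/2800)^0.389 · 7370^0.39 · 3.71^-0.24)]^(1/0.83).
D = 8680 m.
(7420/2800)^0.389 = 1.461
7370^0.39 = 32.23
3.71^-0.24 = 0.7300
Denominator = 0.86 × 1.461 × 32.23 × 0.7300 = 29.56
D / 29.56 = 8680 / 29.56 = 293.6
d = 293.6^(1/0.83) = 293.6^1.2048 = 940.1 m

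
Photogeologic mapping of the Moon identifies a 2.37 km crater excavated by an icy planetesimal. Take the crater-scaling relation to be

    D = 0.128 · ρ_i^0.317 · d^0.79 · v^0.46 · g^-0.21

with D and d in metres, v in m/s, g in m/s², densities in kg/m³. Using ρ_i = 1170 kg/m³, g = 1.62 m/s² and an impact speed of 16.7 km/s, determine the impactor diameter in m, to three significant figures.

d ≈ 58.6 m

Rearranging for d: d = [D / (0.128 · 1170^0.317 · 16700^0.46 · 1.62^-0.21)]^(1/0.79).
D = 2370 m.
1170^0.317 = 9.389
16700^0.46 = 87.59
1.62^-0.21 = 0.9037
Denominator = 0.128 × 9.389 × 87.59 × 0.9037 = 95.13
D / 95.13 = 2370 / 95.13 = 24.91
d = 24.91^(1/0.79) = 24.91^1.2658 = 58.55 m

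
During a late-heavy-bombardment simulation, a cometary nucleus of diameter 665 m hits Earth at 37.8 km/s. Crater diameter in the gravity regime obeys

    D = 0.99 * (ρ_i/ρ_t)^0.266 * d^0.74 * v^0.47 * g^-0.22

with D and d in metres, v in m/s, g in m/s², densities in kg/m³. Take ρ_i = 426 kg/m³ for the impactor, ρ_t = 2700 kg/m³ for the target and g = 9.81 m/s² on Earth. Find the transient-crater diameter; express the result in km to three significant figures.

In SI units: v = 37800 m/s.
(ρ_i/ρ_t)^0.266 = (426/2700)^0.266 = 0.6119
d^0.74 = 665^0.74 = 122.7
v^0.47 = 37800^0.47 = 141.7
g^-0.22 = 9.81^-0.22 = 0.6051
D = 0.99 × 0.6119 × 122.7 × 141.7 × 0.6051 = 6373 m
   = 6.373 km

D ≈ 6.37 km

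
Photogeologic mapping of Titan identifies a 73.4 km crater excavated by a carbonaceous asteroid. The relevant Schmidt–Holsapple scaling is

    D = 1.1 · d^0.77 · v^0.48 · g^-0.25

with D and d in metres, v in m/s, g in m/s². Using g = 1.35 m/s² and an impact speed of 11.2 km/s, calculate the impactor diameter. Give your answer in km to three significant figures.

Rearranging for d: d = [D / (1.1 · 11200^0.48 · 1.35^-0.25)]^(1/0.77).
D = 73400 m.
11200^0.48 = 87.83
1.35^-0.25 = 0.9277
Denominator = 1.1 × 87.83 × 0.9277 = 89.63
D / 89.63 = 73400 / 89.63 = 818.9
d = 818.9^(1/0.77) = 818.9^1.2987 = 6073 m

d ≈ 6.07 km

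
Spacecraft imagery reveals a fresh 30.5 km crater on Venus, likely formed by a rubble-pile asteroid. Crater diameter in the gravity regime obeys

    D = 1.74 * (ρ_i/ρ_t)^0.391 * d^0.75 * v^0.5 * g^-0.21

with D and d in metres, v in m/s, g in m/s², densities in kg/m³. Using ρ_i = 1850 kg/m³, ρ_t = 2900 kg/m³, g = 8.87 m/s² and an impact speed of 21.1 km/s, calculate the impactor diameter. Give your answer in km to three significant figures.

Rearranging for d: d = [D / (1.74 · (1850/2900)^0.391 · 21100^0.5 · 8.87^-0.21)]^(1/0.75).
D = 30500 m.
(1850/2900)^0.391 = 0.8388
21100^0.5 = 145.3
8.87^-0.21 = 0.6323
Denominator = 1.74 × 0.8388 × 145.3 × 0.6323 = 134.1
D / 134.1 = 30500 / 134.1 = 227.4
d = 227.4^(1/0.75) = 227.4^1.3333 = 1388 m

d ≈ 1.39 km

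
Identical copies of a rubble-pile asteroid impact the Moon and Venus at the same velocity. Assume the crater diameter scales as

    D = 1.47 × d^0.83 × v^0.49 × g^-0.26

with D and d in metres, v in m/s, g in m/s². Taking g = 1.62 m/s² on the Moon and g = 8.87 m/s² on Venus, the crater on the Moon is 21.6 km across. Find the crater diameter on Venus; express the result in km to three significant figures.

D ≈ 13.9 km

All impactor-dependent factors cancel in the ratio, leaving D_Venus/D_Moon = (g_Venus/g_Moon)^-0.26.
(8.87/1.62)^-0.26 = 5.475^-0.26 = 0.6427
D_Venus = 0.6427 × 21.6 km = 13.9 km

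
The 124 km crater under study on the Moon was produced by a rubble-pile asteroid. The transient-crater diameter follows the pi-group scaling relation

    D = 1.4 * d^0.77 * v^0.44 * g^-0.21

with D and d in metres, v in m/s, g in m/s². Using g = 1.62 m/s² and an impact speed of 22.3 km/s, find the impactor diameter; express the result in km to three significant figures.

Rearranging for d: d = [D / (1.4 · 22300^0.44 · 1.62^-0.21)]^(1/0.77).
D = 124000 m.
22300^0.44 = 81.89
1.62^-0.21 = 0.9037
Denominator = 1.4 × 81.89 × 0.9037 = 103.6
D / 103.6 = 124000 / 103.6 = 1197
d = 1197^(1/0.77) = 1197^1.2987 = 9943 m

d ≈ 9.94 km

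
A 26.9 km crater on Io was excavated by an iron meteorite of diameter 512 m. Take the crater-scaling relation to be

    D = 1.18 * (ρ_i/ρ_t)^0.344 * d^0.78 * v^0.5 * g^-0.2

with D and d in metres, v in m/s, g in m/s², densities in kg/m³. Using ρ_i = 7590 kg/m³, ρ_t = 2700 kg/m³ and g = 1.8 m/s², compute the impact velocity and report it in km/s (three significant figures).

v ≈ 19.2 km/s

Rearranging for v: v = [D / (1.18 · (7590/2700)^0.344 · 512^0.78 · 1.8^-0.2)]^(1/0.5).
D = 26900 m.
(7590/2700)^0.344 = 1.427
512^0.78 = 129.8
1.8^-0.2 = 0.8891
Denominator = 1.18 × 1.427 × 129.8 × 0.8891 = 194.3
D / 194.3 = 26900 / 194.3 = 138.4
v = 138.4^(1/0.5) = 138.4^2 = 19155 m/s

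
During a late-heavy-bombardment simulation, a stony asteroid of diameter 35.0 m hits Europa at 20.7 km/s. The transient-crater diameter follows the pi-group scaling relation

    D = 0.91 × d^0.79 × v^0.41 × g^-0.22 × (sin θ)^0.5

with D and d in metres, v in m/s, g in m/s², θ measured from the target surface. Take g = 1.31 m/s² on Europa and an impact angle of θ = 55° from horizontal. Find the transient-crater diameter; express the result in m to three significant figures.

D ≈ 757 m

In SI units: v = 20700 m/s.
d^0.79 = 35^0.79 = 16.59
v^0.41 = 20700^0.41 = 58.82
g^-0.22 = 1.31^-0.22 = 0.9423
(sin 55°)^0.5 = 0.8192^0.5 = 0.9051
D = 0.91 × 16.59 × 58.82 × 0.9423 × 0.9051 = 757.4 m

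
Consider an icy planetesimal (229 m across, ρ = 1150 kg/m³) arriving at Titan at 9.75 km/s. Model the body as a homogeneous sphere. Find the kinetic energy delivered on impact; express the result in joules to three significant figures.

E ≈ 3.44 × 10^17 J

v = 9750 m/s.
Mass m = (π/6) ρ d³ = (π/6) × 1150 × (229)³ = 7.231 × 10^9 kg
E = ½ m v² = 0.5 × 7.231 × 10^9 × (9750)² = 3.437 × 10^17 J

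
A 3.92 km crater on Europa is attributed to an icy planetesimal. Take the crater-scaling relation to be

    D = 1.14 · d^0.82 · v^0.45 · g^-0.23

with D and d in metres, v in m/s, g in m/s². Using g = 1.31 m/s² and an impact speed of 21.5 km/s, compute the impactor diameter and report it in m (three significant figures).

d ≈ 92.9 m

Rearranging for d: d = [D / (1.14 · 21500^0.45 · 1.31^-0.23)]^(1/0.82).
D = 3920 m.
21500^0.45 = 89.04
1.31^-0.23 = 0.9398
Denominator = 1.14 × 89.04 × 0.9398 = 95.39
D / 95.39 = 3920 / 95.39 = 41.09
d = 41.09^(1/0.82) = 41.09^1.2195 = 92.89 m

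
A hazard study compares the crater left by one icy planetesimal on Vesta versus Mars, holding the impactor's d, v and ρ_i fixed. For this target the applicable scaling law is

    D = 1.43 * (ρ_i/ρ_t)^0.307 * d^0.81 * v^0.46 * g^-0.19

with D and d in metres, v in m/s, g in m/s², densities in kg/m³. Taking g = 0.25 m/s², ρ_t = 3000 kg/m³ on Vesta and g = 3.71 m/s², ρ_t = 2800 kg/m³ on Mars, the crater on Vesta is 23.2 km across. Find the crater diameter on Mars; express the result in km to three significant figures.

The impactor-only factors (d, v, ρ_i) cancel in the ratio, leaving D_Mars/D_Vesta = (g_Mars/g_Vesta)^-0.19 · (ρ_t,Vesta/ρ_t,Mars)^0.307.
(3.71/0.25)^-0.19 = 14.84^-0.19 = 0.5990
(3000/2800)^0.307 = 1.071^0.307 = 1.021
Ratio = 0.5990 × 1.021 = 0.6116
D_Mars = 0.6116 × 23.2 km = 14.2 km

D ≈ 14.2 km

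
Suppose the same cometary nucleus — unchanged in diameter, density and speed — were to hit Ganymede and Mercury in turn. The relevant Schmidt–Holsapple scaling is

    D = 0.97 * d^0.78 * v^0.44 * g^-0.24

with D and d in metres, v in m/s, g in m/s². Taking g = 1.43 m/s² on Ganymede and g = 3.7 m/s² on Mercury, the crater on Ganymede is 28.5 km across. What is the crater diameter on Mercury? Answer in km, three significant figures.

D ≈ 22.7 km

All impactor-dependent factors cancel in the ratio, leaving D_Mercury/D_Ganymede = (g_Mercury/g_Ganymede)^-0.24.
(3.7/1.43)^-0.24 = 2.587^-0.24 = 0.7960
D_Mercury = 0.7960 × 28.5 km = 22.7 km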